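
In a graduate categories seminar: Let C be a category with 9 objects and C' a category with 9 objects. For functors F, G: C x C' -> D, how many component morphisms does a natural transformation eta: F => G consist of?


A natural transformation eta: F => G assigns one component morphism per
object of the domain category.
The domain is the product category C x C', so
|Ob(C x C')| = |Ob(C)| * |Ob(C')| = 9 * 9 = 81.
Therefore eta has 81 component morphisms.

81


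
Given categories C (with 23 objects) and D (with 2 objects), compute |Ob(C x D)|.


The product category C x D has objects that are pairs (c, d).
Number of pairs = |Ob(C)| * |Ob(D)| = 23 * 2 = 46

46


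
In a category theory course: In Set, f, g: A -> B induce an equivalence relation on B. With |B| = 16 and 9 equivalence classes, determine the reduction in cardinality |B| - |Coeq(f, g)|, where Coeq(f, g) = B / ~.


The coequalizer Coeq(f, g) = B / ~ has one element per equivalence class.
|B| = 16, |Coeq(f, g)| = 9.
|B| - |Coeq(f, g)| = 16 - 9 = 7.

7


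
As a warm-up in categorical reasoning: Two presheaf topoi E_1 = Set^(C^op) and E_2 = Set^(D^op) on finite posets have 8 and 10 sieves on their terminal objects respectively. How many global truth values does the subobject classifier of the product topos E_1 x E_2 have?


In a product of presheaf topoi E_1 x E_2, the subobject classifier
is Omega = Omega_1 x Omega_2 (componentwise), so
|Omega(top)| = |Omega_1(top_1)| * |Omega_2(top_2)|.
= 8 * 10 = 80.

80


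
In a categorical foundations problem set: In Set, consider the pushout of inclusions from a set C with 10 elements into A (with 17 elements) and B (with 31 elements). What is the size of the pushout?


The pushout A +_C B identifies the images of C in A and B.
|A +_C B| = |A| + |B| - |C| (for injections).
= 17 + 31 - 10 = 38

38


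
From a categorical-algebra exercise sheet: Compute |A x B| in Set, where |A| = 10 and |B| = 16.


In Set, the product A x B is the Cartesian product.
By the universal property, |A x B| = |A| * |B|.
|A x B| = 10 * 16 = 160

160


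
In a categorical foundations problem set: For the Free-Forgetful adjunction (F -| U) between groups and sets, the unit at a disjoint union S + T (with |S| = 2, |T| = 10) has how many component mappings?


The unit eta_X: X -> U(F(X)) of the Free-Forgetful adjunction
maps each element of X to a generator of F(X). For X = S + T (disjoint
union in Set), |S + T| = |S| + |T|.
Total mappings = 2 + 10 = 12.

12


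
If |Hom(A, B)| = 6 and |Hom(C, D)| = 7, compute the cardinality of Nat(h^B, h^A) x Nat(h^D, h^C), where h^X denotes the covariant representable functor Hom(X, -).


By the Yoneda lemma, Nat(h^B, h^A) is isomorphic to Hom(A, B),
so |Nat(h^B, h^A)| = |Hom(A, B)| and |Nat(h^D, h^C)| = |Hom(C, D)|.
|Hom(A, B)| = 6, |Hom(C, D)| = 7.
|Nat(h^B, h^A) x Nat(h^D, h^C)| = 6 * 7 = 42

42


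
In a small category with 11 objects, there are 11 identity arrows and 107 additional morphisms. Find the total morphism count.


Each object has an identity morphism, giving 11 identities.
Adding the 107 non-identity morphisms:
Total = 11 + 107 = 118

118


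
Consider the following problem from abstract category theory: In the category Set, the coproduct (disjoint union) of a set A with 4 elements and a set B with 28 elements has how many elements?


In Set, the coproduct A + B is the disjoint union.
|A + B| = |A| + |B| = 4 + 28 = 32

32


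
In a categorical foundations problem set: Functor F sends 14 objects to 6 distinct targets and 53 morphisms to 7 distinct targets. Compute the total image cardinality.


The image of F consists of distinct objects and distinct morphisms.
|Im(F)| on objects = 6
|Im(F)| on morphisms = 7
Total image cardinality = 6 + 7 = 13

13


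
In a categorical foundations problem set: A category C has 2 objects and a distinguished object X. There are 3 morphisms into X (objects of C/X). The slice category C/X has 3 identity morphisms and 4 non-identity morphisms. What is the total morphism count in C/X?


In the slice category C/X, objects are morphisms to X.
Identity morphisms: 3 (one per object of C/X).
Non-identity morphisms: 4.
Total = 3 + 4 = 7

7


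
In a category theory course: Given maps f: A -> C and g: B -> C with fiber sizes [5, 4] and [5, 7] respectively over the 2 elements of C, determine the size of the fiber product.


The pullback A x_C B consists of pairs (a, b) with f(a) = g(b).
For each element c in C, the fiber product has |f^-1(c)| * |g^-1(c)| elements.
Summing over C: 5 * 5 + 4 * 7
= 25 + 28 = 53

53


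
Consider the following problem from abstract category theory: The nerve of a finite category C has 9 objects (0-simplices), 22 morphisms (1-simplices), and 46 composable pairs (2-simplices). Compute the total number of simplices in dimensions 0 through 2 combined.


The 2-skeleton of the nerve N(C) consists of simplices in dimensions 0, 1, 2:
  |N(C)_0| = 9 (objects)
  |N(C)_1| = 22 (morphisms)
  |N(C)_2| = 46 (composable pairs)
Total = 9 + 22 + 46 = 77

77


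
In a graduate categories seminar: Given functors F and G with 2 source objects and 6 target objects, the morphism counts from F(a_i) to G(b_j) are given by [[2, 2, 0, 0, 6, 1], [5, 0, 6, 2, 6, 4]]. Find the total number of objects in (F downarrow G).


Objects of (F downarrow G) are triples (a, b, h: F(a)->G(b)).
The count equals the sum of all entries in the hom-matrix.
sum(row 0) = 11
sum(row 1) = 23
Grand total = 34

34


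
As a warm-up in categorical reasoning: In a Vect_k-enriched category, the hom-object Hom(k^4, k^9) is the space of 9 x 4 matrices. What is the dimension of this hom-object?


In Vect-enriched categories, Hom(k^n, k^m) is the space of m x n matrices.
dim(Hom(k^4, k^9)) = 9 * 4 = 36

36


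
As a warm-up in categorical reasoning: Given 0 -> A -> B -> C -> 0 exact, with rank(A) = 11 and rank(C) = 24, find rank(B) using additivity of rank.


For a short exact sequence 0 -> A -> B -> C -> 0,
rank is additive: rank(B) = rank(A) + rank(C).
rank(B) = 11 + 24 = 35

35


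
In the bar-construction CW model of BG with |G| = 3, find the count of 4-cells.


In the bar-construction CW model of BG, the n-cells are indexed by
n-tuples [g_1|...|g_n] of non-identity elements of G (degenerate
simplices with some g_i = e do not contribute cells), so there are
(|G| - 1)^n n-cells.
For dim = 4 with |G| = 3:
cells = (3 - 1)^4 = 2^4 = 16

16


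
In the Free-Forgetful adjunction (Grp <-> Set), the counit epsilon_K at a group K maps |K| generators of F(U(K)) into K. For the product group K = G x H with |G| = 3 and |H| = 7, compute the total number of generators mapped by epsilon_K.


The counit epsilon_K: F(U(K)) -> K of the Free-Forgetful adjunction
maps |K| generators of F(U(K)) into K. For K = G x H (the product group),
|G x H| = |G| * |H|.
Total generators mapped = 3 * 7 = 21.

21


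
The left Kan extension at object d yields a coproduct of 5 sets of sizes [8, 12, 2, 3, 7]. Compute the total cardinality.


Pointwise, the left Kan extension (Lan_F H)(d) is the colimit, indexed
by the comma category (F downarrow d), of H composed with the
projection (F downarrow d) -> C. Here that colimit is given
as a coproduct (disjoint union) of sets, so its cardinality is the
sum of the sizes of the summands.
Coproduct of sets with sizes: 8 + 12 + 2 + 3 + 7
= 32

32


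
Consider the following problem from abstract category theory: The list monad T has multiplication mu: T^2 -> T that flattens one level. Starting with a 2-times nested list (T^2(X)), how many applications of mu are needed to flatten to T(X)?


Each application of mu: T^2 -> T removes one layer of nesting.
Starting at depth 2 (i.e., T^2(X)), we need to reach T(X).
Number of mu applications = 2 - 1 = 1

1


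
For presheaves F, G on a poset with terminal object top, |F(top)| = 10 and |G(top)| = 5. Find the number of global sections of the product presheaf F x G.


Global sections of a presheaf on a poset with terminal top satisfy
Gamma(H) ~ H(top). Presheaves admit pointwise products, so
(F x G)(top) = F(top) x G(top) (Cartesian product).
|Gamma(F x G)| = |F(top)| * |G(top)| = 10 * 5 = 50.

50


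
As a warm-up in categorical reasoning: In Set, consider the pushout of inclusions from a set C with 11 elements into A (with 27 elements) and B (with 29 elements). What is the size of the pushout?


The pushout A +_C B identifies the images of C in A and B.
|A +_C B| = |A| + |B| - |C| (for injections).
= 27 + 29 - 11 = 45

45


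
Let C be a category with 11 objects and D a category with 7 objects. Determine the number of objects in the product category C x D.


The product category C x D has objects that are pairs (c, d).
Number of pairs = |Ob(C)| * |Ob(D)| = 11 * 7 = 77

77


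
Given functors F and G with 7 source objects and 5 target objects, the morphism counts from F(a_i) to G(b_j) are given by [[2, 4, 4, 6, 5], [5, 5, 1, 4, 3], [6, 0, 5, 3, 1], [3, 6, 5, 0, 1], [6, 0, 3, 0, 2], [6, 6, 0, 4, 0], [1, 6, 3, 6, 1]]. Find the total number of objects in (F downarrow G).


Objects of (F downarrow G) are triples (a, b, h: F(a)->G(b)).
The count equals the sum of all entries in the hom-matrix.
sum(row 0) = 21
sum(row 1) = 18
sum(row 2) = 15
sum(row 3) = 15
sum(row 4) = 11
sum(row 5) = 16
sum(row 6) = 17
Grand total = 113

113


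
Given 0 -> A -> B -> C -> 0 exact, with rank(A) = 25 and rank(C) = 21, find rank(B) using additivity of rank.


For a short exact sequence 0 -> A -> B -> C -> 0,
rank is additive: rank(B) = rank(A) + rank(C).
rank(B) = 25 + 21 = 46

46


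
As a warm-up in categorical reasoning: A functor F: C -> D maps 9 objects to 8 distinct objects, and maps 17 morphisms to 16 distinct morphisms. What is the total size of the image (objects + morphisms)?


The image of F consists of distinct objects and distinct morphisms.
|Im(F)| on objects = 8
|Im(F)| on morphisms = 16
Total image cardinality = 8 + 16 = 24

24


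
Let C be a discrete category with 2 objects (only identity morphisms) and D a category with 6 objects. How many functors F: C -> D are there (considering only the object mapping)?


A functor from a discrete category C to D is determined by
where each object maps. Each of the 2 objects of C can map
to any of the 6 objects of D independently.
Number of functors = 6^2 = 36

36


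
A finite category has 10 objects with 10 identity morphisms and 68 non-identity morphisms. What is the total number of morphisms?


Each object has an identity morphism, giving 10 identities.
Adding the 68 non-identity morphisms:
Total = 10 + 68 = 78

78


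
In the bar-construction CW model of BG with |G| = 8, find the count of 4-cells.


In the bar-construction CW model of BG, the n-cells are indexed by
n-tuples [g_1|...|g_n] of non-identity elements of G (degenerate
simplices with some g_i = e do not contribute cells), so there are
(|G| - 1)^n n-cells.
For dim = 4 with |G| = 8:
cells = (8 - 1)^4 = 7^4 = 2401

2401


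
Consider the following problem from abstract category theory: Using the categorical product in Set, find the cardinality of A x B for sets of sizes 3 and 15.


In Set, the product A x B is the Cartesian product.
By the universal property, |A x B| = |A| * |B|.
|A x B| = 3 * 15 = 45

45


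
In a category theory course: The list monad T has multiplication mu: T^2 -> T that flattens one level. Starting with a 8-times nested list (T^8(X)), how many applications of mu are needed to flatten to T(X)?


Each application of mu: T^2 -> T removes one layer of nesting.
Starting at depth 8 (i.e., T^8(X)), we need to reach T(X).
Number of mu applications = 8 - 1 = 7

7


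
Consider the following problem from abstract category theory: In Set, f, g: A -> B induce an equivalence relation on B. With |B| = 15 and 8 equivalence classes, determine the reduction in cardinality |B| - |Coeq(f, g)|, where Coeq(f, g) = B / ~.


The coequalizer Coeq(f, g) = B / ~ has one element per equivalence class.
|B| = 15, |Coeq(f, g)| = 8.
|B| - |Coeq(f, g)| = 15 - 8 = 7.

7


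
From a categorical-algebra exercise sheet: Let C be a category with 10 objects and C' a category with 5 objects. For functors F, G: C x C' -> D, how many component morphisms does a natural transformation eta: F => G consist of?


A natural transformation eta: F => G assigns one component morphism per
object of the domain category.
The domain is the product category C x C', so
|Ob(C x C')| = |Ob(C)| * |Ob(C')| = 10 * 5 = 50.
Therefore eta has 50 component morphisms.

50


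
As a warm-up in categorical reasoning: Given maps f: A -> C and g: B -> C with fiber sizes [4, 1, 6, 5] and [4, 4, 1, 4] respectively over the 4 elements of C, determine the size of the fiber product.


The pullback A x_C B consists of pairs (a, b) with f(a) = g(b).
For each element c in C, the fiber product has |f^-1(c)| * |g^-1(c)| elements.
Summing over C: 4 * 4 + 1 * 4 + 6 * 1 + 5 * 4
= 16 + 4 + 6 + 20 = 46

46


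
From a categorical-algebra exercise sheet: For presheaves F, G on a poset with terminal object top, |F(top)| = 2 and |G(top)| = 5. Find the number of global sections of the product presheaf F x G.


Global sections of a presheaf on a poset with terminal top satisfy
Gamma(H) ~ H(top). Presheaves admit pointwise products, so
(F x G)(top) = F(top) x G(top) (Cartesian product).
|Gamma(F x G)| = |F(top)| * |G(top)| = 2 * 5 = 10.

10


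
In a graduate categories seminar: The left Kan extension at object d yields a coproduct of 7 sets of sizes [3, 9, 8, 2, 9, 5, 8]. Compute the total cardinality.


Pointwise, the left Kan extension (Lan_F H)(d) is the colimit, indexed
by the comma category (F downarrow d), of H composed with the
projection (F downarrow d) -> C. Here that colimit is given
as a coproduct (disjoint union) of sets, so its cardinality is the
sum of the sizes of the summands.
Coproduct of sets with sizes: 3 + 9 + 8 + 2 + 9 + 5 + 8
= 44

44


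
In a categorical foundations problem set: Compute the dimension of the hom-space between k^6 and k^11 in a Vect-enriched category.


In Vect-enriched categories, Hom(k^n, k^m) is the space of m x n matrices.
dim(Hom(k^6, k^11)) = 11 * 6 = 66

66


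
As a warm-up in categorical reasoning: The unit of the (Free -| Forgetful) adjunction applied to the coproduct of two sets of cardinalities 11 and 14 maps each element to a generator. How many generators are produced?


The unit eta_X: X -> U(F(X)) of the Free-Forgetful adjunction
maps each element of X to a generator of F(X). For X = S + T (disjoint
union in Set), |S + T| = |S| + |T|.
Total mappings = 11 + 14 = 25.

25


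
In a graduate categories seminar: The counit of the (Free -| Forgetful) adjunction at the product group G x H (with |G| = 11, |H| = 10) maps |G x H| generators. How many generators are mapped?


The counit epsilon_K: F(U(K)) -> K of the Free-Forgetful adjunction
maps |K| generators of F(U(K)) into K. For K = G x H (the product group),
|G x H| = |G| * |H|.
Total generators mapped = 11 * 10 = 110.

110


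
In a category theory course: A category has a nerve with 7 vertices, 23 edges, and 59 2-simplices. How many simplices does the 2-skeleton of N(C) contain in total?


The 2-skeleton of the nerve N(C) consists of simplices in dimensions 0, 1, 2:
  |N(C)_0| = 7 (objects)
  |N(C)_1| = 23 (morphisms)
  |N(C)_2| = 59 (composable pairs)
Total = 7 + 23 + 59 = 89

89


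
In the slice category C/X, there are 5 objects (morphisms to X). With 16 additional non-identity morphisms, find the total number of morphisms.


In the slice category C/X, objects are morphisms to X.
Identity morphisms: 5 (one per object of C/X).
Non-identity morphisms: 16.
Total = 5 + 16 = 21

21


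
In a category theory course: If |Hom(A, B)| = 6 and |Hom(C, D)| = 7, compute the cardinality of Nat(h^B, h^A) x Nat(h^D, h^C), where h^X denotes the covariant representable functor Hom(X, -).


By the Yoneda lemma, Nat(h^B, h^A) is isomorphic to Hom(A, B),
so |Nat(h^B, h^A)| = |Hom(A, B)| and |Nat(h^D, h^C)| = |Hom(C, D)|.
|Hom(A, B)| = 6, |Hom(C, D)| = 7.
|Nat(h^B, h^A) x Nat(h^D, h^C)| = 6 * 7 = 42

42


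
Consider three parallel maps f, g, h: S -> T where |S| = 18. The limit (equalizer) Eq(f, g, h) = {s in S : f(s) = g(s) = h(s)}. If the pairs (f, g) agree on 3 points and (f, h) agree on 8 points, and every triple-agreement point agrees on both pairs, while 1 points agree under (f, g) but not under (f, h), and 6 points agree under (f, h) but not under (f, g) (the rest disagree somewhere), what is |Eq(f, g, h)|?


Eq(f, g, h) is the triple-agreement set: points in S where all three
maps take the same value. Using inclusion-exclusion on the pairwise data:
Pair (f, g) agrees on 3 points; pair (f, h) on 8 points.
Points agreeing under (f, g) but not (f, h) = 1; under (f, h) but not (f, g) = 6.
Triple-agreement = agreement-in-(f, g) minus points that agree under (f, g) but not (f, h):
|Eq(f, g, h)| = 3 - 1 = 2
(cross-check via (f, h): 8 - 6 = 2.)

2


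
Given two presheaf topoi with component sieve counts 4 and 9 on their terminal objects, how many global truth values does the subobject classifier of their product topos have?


In a product of presheaf topoi E_1 x E_2, the subobject classifier
is Omega = Omega_1 x Omega_2 (componentwise), so
|Omega(top)| = |Omega_1(top_1)| * |Omega_2(top_2)|.
= 4 * 9 = 36.

36


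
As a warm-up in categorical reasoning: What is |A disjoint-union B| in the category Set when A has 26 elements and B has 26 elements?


In Set, the coproduct A + B is the disjoint union.
|A + B| = |A| + |B| = 26 + 26 = 52

52


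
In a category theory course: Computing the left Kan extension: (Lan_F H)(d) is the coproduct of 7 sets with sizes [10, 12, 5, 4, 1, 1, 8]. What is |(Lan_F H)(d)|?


Pointwise, the left Kan extension (Lan_F H)(d) is the colimit, indexed
by the comma category (F downarrow d), of H composed with the
projection (F downarrow d) -> C. Here that colimit is given
as a coproduct (disjoint union) of sets, so its cardinality is the
sum of the sizes of the summands.
Coproduct of sets with sizes: 10 + 12 + 5 + 4 + 1 + 1 + 8
= 41

41


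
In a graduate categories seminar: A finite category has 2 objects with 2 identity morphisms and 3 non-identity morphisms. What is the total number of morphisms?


Each object has an identity morphism, giving 2 identities.
Adding the 3 non-identity morphisms:
Total = 2 + 3 = 5

5


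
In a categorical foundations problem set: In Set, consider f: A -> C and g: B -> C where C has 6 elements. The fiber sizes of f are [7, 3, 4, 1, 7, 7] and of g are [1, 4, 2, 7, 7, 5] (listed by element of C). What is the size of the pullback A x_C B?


The pullback A x_C B consists of pairs (a, b) with f(a) = g(b).
For each element c in C, the fiber product has |f^-1(c)| * |g^-1(c)| elements.
Summing over C: 7 * 1 + 3 * 4 + 4 * 2 + 1 * 7 + 7 * 7 + 7 * 5
= 7 + 12 + 8 + 7 + 49 + 35 = 118

118


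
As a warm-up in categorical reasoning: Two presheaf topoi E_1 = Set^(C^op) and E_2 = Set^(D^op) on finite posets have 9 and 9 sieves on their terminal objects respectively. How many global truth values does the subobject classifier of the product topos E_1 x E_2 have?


In a product of presheaf topoi E_1 x E_2, the subobject classifier
is Omega = Omega_1 x Omega_2 (componentwise), so
|Omega(top)| = |Omega_1(top_1)| * |Omega_2(top_2)|.
= 9 * 9 = 81.

81


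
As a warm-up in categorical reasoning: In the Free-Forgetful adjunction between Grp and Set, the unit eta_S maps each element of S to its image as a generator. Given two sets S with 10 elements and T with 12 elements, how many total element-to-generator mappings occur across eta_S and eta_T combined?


The unit eta_X: X -> U(F(X)) of the Free-Forgetful adjunction
maps each element of X to a generator of F(X). For X = S + T (disjoint
union in Set), |S + T| = |S| + |T|.
Total mappings = 10 + 12 = 22.

22


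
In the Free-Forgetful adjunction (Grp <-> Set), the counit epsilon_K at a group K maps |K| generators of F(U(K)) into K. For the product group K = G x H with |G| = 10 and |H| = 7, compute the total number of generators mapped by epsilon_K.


The counit epsilon_K: F(U(K)) -> K of the Free-Forgetful adjunction
maps |K| generators of F(U(K)) into K. For K = G x H (the product group),
|G x H| = |G| * |H|.
Total generators mapped = 10 * 7 = 70.

70


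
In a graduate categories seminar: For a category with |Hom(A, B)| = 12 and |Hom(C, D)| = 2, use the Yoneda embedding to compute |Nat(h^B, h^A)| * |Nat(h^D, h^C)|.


By the Yoneda lemma, Nat(h^B, h^A) is isomorphic to Hom(A, B),
so |Nat(h^B, h^A)| = |Hom(A, B)| and |Nat(h^D, h^C)| = |Hom(C, D)|.
|Hom(A, B)| = 12, |Hom(C, D)| = 2.
|Nat(h^B, h^A) x Nat(h^D, h^C)| = 12 * 2 = 24

24


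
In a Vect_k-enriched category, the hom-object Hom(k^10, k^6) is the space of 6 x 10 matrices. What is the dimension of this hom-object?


In Vect-enriched categories, Hom(k^n, k^m) is the space of m x n matrices.
dim(Hom(k^10, k^6)) = 6 * 10 = 60

60


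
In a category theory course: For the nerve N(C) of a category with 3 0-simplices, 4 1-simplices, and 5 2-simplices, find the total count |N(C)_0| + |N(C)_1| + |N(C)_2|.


The 2-skeleton of the nerve N(C) consists of simplices in dimensions 0, 1, 2:
  |N(C)_0| = 3 (objects)
  |N(C)_1| = 4 (morphisms)
  |N(C)_2| = 5 (composable pairs)
Total = 3 + 4 + 5 = 12

12


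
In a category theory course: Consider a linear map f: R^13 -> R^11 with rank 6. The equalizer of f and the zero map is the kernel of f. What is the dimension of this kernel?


The equalizer of f and the zero map is ker(f).
By the rank-nullity theorem: dim(ker(f)) = dim(domain) - rank(f).
dim(ker(f)) = 13 - 6 = 7

7


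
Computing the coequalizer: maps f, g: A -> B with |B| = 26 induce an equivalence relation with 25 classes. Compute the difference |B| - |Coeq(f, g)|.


The coequalizer Coeq(f, g) = B / ~ has one element per equivalence class.
|B| = 26, |Coeq(f, g)| = 25.
|B| - |Coeq(f, g)| = 26 - 25 = 1.

1


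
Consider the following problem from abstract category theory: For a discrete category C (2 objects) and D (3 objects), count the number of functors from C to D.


A functor from a discrete category C to D is determined by
where each object maps. Each of the 2 objects of C can map
to any of the 3 objects of D independently.
Number of functors = 3^2 = 9

9


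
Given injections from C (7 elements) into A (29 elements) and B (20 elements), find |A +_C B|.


The pushout A +_C B identifies the images of C in A and B.
|A +_C B| = |A| + |B| - |C| (for injections).
= 29 + 20 - 7 = 42

42


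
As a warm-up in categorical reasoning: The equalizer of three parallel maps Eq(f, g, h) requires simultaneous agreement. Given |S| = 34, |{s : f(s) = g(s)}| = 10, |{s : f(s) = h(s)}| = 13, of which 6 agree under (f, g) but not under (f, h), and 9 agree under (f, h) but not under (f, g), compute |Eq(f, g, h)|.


Eq(f, g, h) is the triple-agreement set: points in S where all three
maps take the same value. Using inclusion-exclusion on the pairwise data:
Pair (f, g) agrees on 10 points; pair (f, h) on 13 points.
Points agreeing under (f, g) but not (f, h) = 6; under (f, h) but not (f, g) = 9.
Triple-agreement = agreement-in-(f, g) minus points that agree under (f, g) but not (f, h):
|Eq(f, g, h)| = 10 - 6 = 4
(cross-check via (f, h): 13 - 9 = 4.)

4


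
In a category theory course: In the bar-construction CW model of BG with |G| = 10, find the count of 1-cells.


In the bar-construction CW model of BG, the n-cells are indexed by
n-tuples [g_1|...|g_n] of non-identity elements of G (degenerate
simplices with some g_i = e do not contribute cells), so there are
(|G| - 1)^n n-cells.
For dim = 1 with |G| = 10:
cells = (10 - 1)^1 = 9^1 = 9

9


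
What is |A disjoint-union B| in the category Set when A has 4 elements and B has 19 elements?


In Set, the coproduct A + B is the disjoint union.
|A + B| = |A| + |B| = 4 + 19 = 23

23


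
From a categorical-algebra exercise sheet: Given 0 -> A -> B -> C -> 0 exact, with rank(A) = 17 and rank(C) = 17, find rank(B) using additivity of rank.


For a short exact sequence 0 -> A -> B -> C -> 0,
rank is additive: rank(B) = rank(A) + rank(C).
rank(B) = 17 + 17 = 34

34


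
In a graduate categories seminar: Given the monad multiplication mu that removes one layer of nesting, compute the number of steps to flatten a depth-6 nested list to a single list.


Each application of mu: T^2 -> T removes one layer of nesting.
Starting at depth 6 (i.e., T^6(X)), we need to reach T(X).
Number of mu applications = 6 - 1 = 5

5


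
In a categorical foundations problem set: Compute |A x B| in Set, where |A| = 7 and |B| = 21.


In Set, the product A x B is the Cartesian product.
By the universal property, |A x B| = |A| * |B|.
|A x B| = 7 * 21 = 147

147


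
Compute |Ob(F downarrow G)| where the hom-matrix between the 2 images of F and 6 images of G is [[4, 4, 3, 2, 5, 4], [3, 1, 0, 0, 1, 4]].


Objects of (F downarrow G) are triples (a, b, h: F(a)->G(b)).
The count equals the sum of all entries in the hom-matrix.
sum(row 0) = 22
sum(row 1) = 9
Grand total = 31

31


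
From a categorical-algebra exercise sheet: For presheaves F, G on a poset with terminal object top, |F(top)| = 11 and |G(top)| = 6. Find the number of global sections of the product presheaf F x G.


Global sections of a presheaf on a poset with terminal top satisfy
Gamma(H) ~ H(top). Presheaves admit pointwise products, so
(F x G)(top) = F(top) x G(top) (Cartesian product).
|Gamma(F x G)| = |F(top)| * |G(top)| = 11 * 6 = 66.

66


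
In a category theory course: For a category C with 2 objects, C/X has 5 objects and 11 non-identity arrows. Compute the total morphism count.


In the slice category C/X, objects are morphisms to X.
Identity morphisms: 5 (one per object of C/X).
Non-identity morphisms: 11.
Total = 5 + 11 = 16

16


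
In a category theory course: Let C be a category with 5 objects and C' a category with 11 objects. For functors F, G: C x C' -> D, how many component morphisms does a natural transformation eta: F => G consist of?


A natural transformation eta: F => G assigns one component morphism per
object of the domain category.
The domain is the product category C x C', so
|Ob(C x C')| = |Ob(C)| * |Ob(C')| = 5 * 11 = 55.
Therefore eta has 55 component morphisms.

55


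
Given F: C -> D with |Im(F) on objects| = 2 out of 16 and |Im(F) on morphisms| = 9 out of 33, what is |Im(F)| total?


The image of F consists of distinct objects and distinct morphisms.
|Im(F)| on objects = 2
|Im(F)| on morphisms = 9
Total image cardinality = 2 + 9 = 11

11


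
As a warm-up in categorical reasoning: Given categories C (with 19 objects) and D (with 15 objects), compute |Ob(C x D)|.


The product category C x D has objects that are pairs (c, d).
Number of pairs = |Ob(C)| * |Ob(D)| = 19 * 15 = 285

285


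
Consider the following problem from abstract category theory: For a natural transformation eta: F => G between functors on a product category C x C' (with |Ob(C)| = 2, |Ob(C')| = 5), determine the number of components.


A natural transformation eta: F => G assigns one component morphism per
object of the domain category.
The domain is the product category C x C', so
|Ob(C x C')| = |Ob(C)| * |Ob(C')| = 2 * 5 = 10.
Therefore eta has 10 component morphisms.

10


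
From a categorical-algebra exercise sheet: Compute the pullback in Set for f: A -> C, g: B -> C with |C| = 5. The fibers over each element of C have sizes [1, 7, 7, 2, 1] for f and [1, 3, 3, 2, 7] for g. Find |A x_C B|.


The pullback A x_C B consists of pairs (a, b) with f(a) = g(b).
For each element c in C, the fiber product has |f^-1(c)| * |g^-1(c)| elements.
Summing over C: 1 * 1 + 7 * 3 + 7 * 3 + 2 * 2 + 1 * 7
= 1 + 21 + 21 + 4 + 7 = 54

54


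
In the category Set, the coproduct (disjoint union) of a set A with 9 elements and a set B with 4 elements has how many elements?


In Set, the coproduct A + B is the disjoint union.
|A + B| = |A| + |B| = 9 + 4 = 13

13


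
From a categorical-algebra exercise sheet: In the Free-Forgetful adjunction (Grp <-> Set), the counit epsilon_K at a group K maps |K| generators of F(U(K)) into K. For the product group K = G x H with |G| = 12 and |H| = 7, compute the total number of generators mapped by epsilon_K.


The counit epsilon_K: F(U(K)) -> K of the Free-Forgetful adjunction
maps |K| generators of F(U(K)) into K. For K = G x H (the product group),
|G x H| = |G| * |H|.
Total generators mapped = 12 * 7 = 84.

84


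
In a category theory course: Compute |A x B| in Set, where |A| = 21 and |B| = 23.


In Set, the product A x B is the Cartesian product.
By the universal property, |A x B| = |A| * |B|.
|A x B| = 21 * 23 = 483

483


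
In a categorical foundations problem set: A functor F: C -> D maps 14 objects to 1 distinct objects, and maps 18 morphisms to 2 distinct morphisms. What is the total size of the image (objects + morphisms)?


The image of F consists of distinct objects and distinct morphisms.
|Im(F)| on objects = 1
|Im(F)| on morphisms = 2
Total image cardinality = 1 + 2 = 3

3


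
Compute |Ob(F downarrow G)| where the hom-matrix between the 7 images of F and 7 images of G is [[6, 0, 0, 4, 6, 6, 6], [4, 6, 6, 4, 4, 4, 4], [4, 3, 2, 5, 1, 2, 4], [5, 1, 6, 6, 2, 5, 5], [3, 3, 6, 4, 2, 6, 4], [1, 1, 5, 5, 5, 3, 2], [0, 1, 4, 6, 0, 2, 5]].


Objects of (F downarrow G) are triples (a, b, h: F(a)->G(b)).
The count equals the sum of all entries in the hom-matrix.
sum(row 0) = 28
sum(row 1) = 32
sum(row 2) = 21
sum(row 3) = 30
sum(row 4) = 28
sum(row 5) = 22
sum(row 6) = 18
Grand total = 179

179


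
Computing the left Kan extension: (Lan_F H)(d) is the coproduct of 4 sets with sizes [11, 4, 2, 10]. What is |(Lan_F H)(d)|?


Pointwise, the left Kan extension (Lan_F H)(d) is the colimit, indexed
by the comma category (F downarrow d), of H composed with the
projection (F downarrow d) -> C. Here that colimit is given
as a coproduct (disjoint union) of sets, so its cardinality is the
sum of the sizes of the summands.
Coproduct of sets with sizes: 11 + 4 + 2 + 10
= 27

27


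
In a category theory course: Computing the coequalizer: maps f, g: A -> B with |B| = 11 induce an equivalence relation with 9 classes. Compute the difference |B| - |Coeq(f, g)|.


The coequalizer Coeq(f, g) = B / ~ has one element per equivalence class.
|B| = 11, |Coeq(f, g)| = 9.
|B| - |Coeq(f, g)| = 11 - 9 = 2.

2


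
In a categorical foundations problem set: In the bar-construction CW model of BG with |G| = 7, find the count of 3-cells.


In the bar-construction CW model of BG, the n-cells are indexed by
n-tuples [g_1|...|g_n] of non-identity elements of G (degenerate
simplices with some g_i = e do not contribute cells), so there are
(|G| - 1)^n n-cells.
For dim = 3 with |G| = 7:
cells = (7 - 1)^3 = 6^3 = 216

216


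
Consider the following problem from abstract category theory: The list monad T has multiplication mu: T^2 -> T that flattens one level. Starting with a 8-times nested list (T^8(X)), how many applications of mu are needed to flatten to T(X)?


Each application of mu: T^2 -> T removes one layer of nesting.
Starting at depth 8 (i.e., T^8(X)), we need to reach T(X).
Number of mu applications = 8 - 1 = 7

7


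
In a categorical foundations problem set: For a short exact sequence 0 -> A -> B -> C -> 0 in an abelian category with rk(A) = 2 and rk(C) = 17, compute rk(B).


For a short exact sequence 0 -> A -> B -> C -> 0,
rank is additive: rank(B) = rank(A) + rank(C).
rank(B) = 2 + 17 = 19

19


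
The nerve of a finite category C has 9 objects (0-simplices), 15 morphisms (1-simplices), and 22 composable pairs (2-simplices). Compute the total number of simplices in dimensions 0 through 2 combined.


The 2-skeleton of the nerve N(C) consists of simplices in dimensions 0, 1, 2:
  |N(C)_0| = 9 (objects)
  |N(C)_1| = 15 (morphisms)
  |N(C)_2| = 22 (composable pairs)
Total = 9 + 15 + 22 = 46

46


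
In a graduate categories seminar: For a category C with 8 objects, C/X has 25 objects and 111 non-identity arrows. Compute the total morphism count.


In the slice category C/X, objects are morphisms to X.
Identity morphisms: 25 (one per object of C/X).
Non-identity morphisms: 111.
Total = 25 + 111 = 136

136


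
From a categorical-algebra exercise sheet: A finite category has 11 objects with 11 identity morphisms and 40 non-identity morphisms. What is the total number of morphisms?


Each object has an identity morphism, giving 11 identities.
Adding the 40 non-identity morphisms:
Total = 11 + 40 = 51

51


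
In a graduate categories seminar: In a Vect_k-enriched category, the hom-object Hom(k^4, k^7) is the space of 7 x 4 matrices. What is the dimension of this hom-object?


In Vect-enriched categories, Hom(k^n, k^m) is the space of m x n matrices.
dim(Hom(k^4, k^7)) = 7 * 4 = 28

28


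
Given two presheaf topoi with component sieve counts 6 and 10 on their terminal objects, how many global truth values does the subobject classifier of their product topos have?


In a product of presheaf topoi E_1 x E_2, the subobject classifier
is Omega = Omega_1 x Omega_2 (componentwise), so
|Omega(top)| = |Omega_1(top_1)| * |Omega_2(top_2)|.
= 6 * 10 = 60.

60


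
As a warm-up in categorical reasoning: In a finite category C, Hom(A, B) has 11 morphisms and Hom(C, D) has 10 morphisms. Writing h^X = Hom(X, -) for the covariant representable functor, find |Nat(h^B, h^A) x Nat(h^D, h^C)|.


By the Yoneda lemma, Nat(h^B, h^A) is isomorphic to Hom(A, B),
so |Nat(h^B, h^A)| = |Hom(A, B)| and |Nat(h^D, h^C)| = |Hom(C, D)|.
|Hom(A, B)| = 11, |Hom(C, D)| = 10.
|Nat(h^B, h^A) x Nat(h^D, h^C)| = 11 * 10 = 110

110


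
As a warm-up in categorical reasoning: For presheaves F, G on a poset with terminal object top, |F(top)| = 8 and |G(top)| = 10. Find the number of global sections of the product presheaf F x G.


Global sections of a presheaf on a poset with terminal top satisfy
Gamma(H) ~ H(top). Presheaves admit pointwise products, so
(F x G)(top) = F(top) x G(top) (Cartesian product).
|Gamma(F x G)| = |F(top)| * |G(top)| = 8 * 10 = 80.

80


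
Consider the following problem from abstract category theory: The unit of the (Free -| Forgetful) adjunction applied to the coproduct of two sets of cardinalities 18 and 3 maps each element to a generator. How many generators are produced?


The unit eta_X: X -> U(F(X)) of the Free-Forgetful adjunction
maps each element of X to a generator of F(X). For X = S + T (disjoint
union in Set), |S + T| = |S| + |T|.
Total mappings = 18 + 3 = 21.

21


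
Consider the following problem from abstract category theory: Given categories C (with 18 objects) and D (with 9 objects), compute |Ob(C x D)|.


The product category C x D has objects that are pairs (c, d).
Number of pairs = |Ob(C)| * |Ob(D)| = 18 * 9 = 162

162


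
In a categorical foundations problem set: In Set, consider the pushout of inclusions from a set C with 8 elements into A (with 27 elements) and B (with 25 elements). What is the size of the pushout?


The pushout A +_C B identifies the images of C in A and B.
|A +_C B| = |A| + |B| - |C| (for injections).
= 27 + 25 - 8 = 44

44


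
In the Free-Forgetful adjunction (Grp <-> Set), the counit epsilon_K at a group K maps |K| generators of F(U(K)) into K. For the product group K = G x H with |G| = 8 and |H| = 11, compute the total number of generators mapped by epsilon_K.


The counit epsilon_K: F(U(K)) -> K of the Free-Forgetful adjunction
maps |K| generators of F(U(K)) into K. For K = G x H (the product group),
|G x H| = |G| * |H|.
Total generators mapped = 8 * 11 = 88.

88


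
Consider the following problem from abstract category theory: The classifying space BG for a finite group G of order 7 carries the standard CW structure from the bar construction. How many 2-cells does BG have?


In the bar-construction CW model of BG, the n-cells are indexed by
n-tuples [g_1|...|g_n] of non-identity elements of G (degenerate
simplices with some g_i = e do not contribute cells), so there are
(|G| - 1)^n n-cells.
For dim = 2 with |G| = 7:
cells = (7 - 1)^2 = 6^2 = 36

36


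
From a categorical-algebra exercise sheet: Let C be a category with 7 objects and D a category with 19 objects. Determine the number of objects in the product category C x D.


The product category C x D has objects that are pairs (c, d).
Number of pairs = |Ob(C)| * |Ob(D)| = 7 * 19 = 133

133


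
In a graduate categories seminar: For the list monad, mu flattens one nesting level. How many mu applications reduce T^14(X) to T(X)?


Each application of mu: T^2 -> T removes one layer of nesting.
Starting at depth 14 (i.e., T^14(X)), we need to reach T(X).
Number of mu applications = 14 - 1 = 13

13


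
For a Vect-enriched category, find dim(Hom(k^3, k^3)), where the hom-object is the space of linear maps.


In Vect-enriched categories, Hom(k^n, k^m) is the space of m x n matrices.
dim(Hom(k^3, k^3)) = 3 * 3 = 9

9


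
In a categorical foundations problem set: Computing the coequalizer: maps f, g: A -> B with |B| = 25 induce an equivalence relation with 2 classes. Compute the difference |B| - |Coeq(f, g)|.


The coequalizer Coeq(f, g) = B / ~ has one element per equivalence class.
|B| = 25, |Coeq(f, g)| = 2.
|B| - |Coeq(f, g)| = 25 - 2 = 23.

23


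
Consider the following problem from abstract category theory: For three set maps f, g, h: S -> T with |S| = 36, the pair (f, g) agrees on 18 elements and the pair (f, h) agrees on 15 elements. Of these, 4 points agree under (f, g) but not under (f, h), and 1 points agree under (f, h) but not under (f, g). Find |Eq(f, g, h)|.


Eq(f, g, h) is the triple-agreement set: points in S where all three
maps take the same value. Using inclusion-exclusion on the pairwise data:
Pair (f, g) agrees on 18 points; pair (f, h) on 15 points.
Points agreeing under (f, g) but not (f, h) = 4; under (f, h) but not (f, g) = 1.
Triple-agreement = agreement-in-(f, g) minus points that agree under (f, g) but not (f, h):
|Eq(f, g, h)| = 18 - 4 = 14
(cross-check via (f, h): 15 - 1 = 14.)

14


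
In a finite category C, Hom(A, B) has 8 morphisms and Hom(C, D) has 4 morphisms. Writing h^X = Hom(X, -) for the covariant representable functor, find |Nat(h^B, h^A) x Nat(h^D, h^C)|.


By the Yoneda lemma, Nat(h^B, h^A) is isomorphic to Hom(A, B),
so |Nat(h^B, h^A)| = |Hom(A, B)| and |Nat(h^D, h^C)| = |Hom(C, D)|.
|Hom(A, B)| = 8, |Hom(C, D)| = 4.
|Nat(h^B, h^A) x Nat(h^D, h^C)| = 8 * 4 = 32

32


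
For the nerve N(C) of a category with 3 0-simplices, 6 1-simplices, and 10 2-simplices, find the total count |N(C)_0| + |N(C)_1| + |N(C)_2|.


The 2-skeleton of the nerve N(C) consists of simplices in dimensions 0, 1, 2:
  |N(C)_0| = 3 (objects)
  |N(C)_1| = 6 (morphisms)
  |N(C)_2| = 10 (composable pairs)
Total = 3 + 6 + 10 = 19

19


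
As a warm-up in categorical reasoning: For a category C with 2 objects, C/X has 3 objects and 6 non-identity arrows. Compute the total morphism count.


In the slice category C/X, objects are morphisms to X.
Identity morphisms: 3 (one per object of C/X).
Non-identity morphisms: 6.
Total = 3 + 6 = 9

9


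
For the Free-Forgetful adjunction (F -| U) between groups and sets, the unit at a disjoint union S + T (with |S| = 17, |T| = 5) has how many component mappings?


The unit eta_X: X -> U(F(X)) of the Free-Forgetful adjunction
maps each element of X to a generator of F(X). For X = S + T (disjoint
union in Set), |S + T| = |S| + |T|.
Total mappings = 17 + 5 = 22.

22


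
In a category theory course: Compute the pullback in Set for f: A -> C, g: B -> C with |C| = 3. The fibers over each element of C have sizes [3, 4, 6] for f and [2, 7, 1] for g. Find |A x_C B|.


The pullback A x_C B consists of pairs (a, b) with f(a) = g(b).
For each element c in C, the fiber product has |f^-1(c)| * |g^-1(c)| elements.
Summing over C: 3 * 2 + 4 * 7 + 6 * 1
= 6 + 28 + 6 = 40

40
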